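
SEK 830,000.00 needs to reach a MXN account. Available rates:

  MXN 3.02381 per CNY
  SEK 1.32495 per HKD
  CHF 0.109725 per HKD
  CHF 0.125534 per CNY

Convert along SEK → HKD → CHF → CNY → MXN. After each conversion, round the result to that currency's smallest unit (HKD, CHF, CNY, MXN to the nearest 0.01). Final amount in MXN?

MXN 1,655,683.51

SEK 830,000.00 ÷ 1.32495 = HKD 626,438.73
HKD 626,438.73 × 0.109725 = CHF 68,735.99
CHF 68,735.99 ÷ 0.125534 = CNY 547,548.79
CNY 547,548.79 × 3.02381 = MXN 1,655,683.51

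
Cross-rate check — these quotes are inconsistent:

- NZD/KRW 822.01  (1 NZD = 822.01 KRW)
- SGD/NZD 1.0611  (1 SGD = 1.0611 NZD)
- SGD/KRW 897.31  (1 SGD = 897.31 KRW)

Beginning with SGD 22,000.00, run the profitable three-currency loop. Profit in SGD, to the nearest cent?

Profit: SGD 632.46

Profitable loop is SGD → KRW → NZD → SGD:
SGD 22,000.00 × 897.31 = KRW 19,740,820
KRW 19,740,820 ÷ 822.01 = NZD 24,015.30
NZD 24,015.30 ÷ 1.0611 = SGD 22,632.46
Profit = SGD 22,632.46 − SGD 22,000.00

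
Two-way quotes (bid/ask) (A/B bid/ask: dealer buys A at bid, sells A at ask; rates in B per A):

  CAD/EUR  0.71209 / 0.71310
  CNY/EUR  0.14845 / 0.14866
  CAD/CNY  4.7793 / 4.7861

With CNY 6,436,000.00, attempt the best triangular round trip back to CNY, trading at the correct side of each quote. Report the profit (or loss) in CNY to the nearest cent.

Net profit: CNY 5,322.23

Best loop CNY → CAD → EUR → CNY:
CNY 6,436,000.00 ÷ 4.7861 (buy CAD at ask) = CAD 1,344,727.44
CAD 1,344,727.44 × 0.71209 (sell CAD at bid) = EUR 957,566.96
EUR 957,566.96 ÷ 0.14866 (buy CNY at ask) = CNY 6,441,322.23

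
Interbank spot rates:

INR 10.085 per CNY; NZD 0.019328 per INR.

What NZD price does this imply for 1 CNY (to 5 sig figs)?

1 CNY × 10.085 = 10.085 INR
10.085 INR × 0.019328 = 0.194923 NZD

CNY/NZD = 0.19492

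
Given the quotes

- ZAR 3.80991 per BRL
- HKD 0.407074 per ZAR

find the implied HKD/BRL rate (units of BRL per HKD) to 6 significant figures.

1 HKD ÷ 0.407074 = 2.45656 ZAR
2.45656 ZAR ÷ 3.80991 = 0.644781 BRL

HKD/BRL = 0.644781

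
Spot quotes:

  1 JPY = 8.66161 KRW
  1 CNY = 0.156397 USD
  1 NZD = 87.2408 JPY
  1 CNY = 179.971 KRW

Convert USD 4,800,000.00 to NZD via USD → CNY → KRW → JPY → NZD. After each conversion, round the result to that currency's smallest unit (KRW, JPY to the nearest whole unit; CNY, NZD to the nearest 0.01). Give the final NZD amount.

USD 4,800,000.00 ÷ 0.156397 = CNY 30,691,125.79
CNY 30,691,125.79 × 179.971 = KRW 5,523,512,600
KRW 5,523,512,600 ÷ 8.66161 = JPY 637,700,451
JPY 637,700,451 ÷ 87.2408 = NZD 7,309,658.45

NZD 7,309,658.45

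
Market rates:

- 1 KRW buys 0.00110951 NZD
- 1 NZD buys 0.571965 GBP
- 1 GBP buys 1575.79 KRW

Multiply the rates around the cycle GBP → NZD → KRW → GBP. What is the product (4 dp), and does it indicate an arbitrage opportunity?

1.0000 (no arbitrage)

Around GBP → NZD → KRW → GBP: 1 ÷ 0.571965 ÷ 0.00110951 ÷ 1575.79 = 1.000002
Product ≈ 1 (deviation 0.000%, within rounding noise).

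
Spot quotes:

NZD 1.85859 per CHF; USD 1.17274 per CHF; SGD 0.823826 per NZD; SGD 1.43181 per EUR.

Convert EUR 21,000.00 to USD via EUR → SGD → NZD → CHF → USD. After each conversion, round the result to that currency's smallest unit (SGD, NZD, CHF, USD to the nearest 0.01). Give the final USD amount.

USD 23,029.65

EUR 21,000.00 × 1.43181 = SGD 30,068.01
SGD 30,068.01 ÷ 0.823826 = NZD 36,498.01
NZD 36,498.01 ÷ 1.85859 = CHF 19,637.47
CHF 19,637.47 × 1.17274 = USD 23,029.65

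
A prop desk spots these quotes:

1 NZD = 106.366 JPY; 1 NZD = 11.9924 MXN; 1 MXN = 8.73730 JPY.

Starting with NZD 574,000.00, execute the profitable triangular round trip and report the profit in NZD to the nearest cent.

Profitable loop is NZD → JPY → MXN → NZD:
NZD 574,000.00 × 106.366 = JPY 61,054,084
JPY 61,054,084 ÷ 8.73730 = MXN 6,987,751.82
MXN 6,987,751.82 ÷ 11.9924 = NZD 582,681.68
Profit = NZD 582,681.68 − NZD 574,000.00

Profit: NZD 8,681.68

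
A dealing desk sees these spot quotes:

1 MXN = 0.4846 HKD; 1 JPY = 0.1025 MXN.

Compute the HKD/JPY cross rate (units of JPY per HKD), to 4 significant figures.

HKD/JPY = 20.13

1 HKD ÷ 0.4846 = 2.06356 MXN
2.06356 MXN ÷ 0.1025 = 20.1323 JPY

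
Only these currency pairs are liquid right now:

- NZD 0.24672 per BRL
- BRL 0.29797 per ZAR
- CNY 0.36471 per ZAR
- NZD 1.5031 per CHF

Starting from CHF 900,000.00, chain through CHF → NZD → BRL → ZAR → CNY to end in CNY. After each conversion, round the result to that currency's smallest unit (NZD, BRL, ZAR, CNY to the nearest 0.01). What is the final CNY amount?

CNY 6,711,215.10

CHF 900,000.00 × 1.5031 = NZD 1,352,790.00
NZD 1,352,790.00 ÷ 0.24672 = BRL 5,483,098.25
BRL 5,483,098.25 ÷ 0.29797 = ZAR 18,401,511.06
ZAR 18,401,511.06 × 0.36471 = CNY 6,711,215.10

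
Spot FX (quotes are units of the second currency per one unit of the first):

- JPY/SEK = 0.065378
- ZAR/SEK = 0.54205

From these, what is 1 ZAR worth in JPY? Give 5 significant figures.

ZAR/JPY = 8.2910

1 ZAR × 0.54205 = 0.54205 SEK
0.54205 SEK ÷ 0.065378 = 8.29102 JPY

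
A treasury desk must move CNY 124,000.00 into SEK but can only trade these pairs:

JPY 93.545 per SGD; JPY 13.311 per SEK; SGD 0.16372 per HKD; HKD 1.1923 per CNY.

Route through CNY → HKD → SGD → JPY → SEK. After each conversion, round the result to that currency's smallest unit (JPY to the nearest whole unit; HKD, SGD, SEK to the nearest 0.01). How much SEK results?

CNY 124,000.00 × 1.1923 = HKD 147,845.20
HKD 147,845.20 × 0.16372 = SGD 24,205.22
SGD 24,205.22 × 93.545 = JPY 2,264,277
JPY 2,264,277 ÷ 13.311 = SEK 170,105.70

SEK 170,105.70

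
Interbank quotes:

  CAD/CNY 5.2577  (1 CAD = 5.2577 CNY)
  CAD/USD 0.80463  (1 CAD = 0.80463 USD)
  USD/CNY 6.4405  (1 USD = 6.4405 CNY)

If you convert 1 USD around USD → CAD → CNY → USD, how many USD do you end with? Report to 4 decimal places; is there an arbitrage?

1.0146 (arbitrage exists)

Around USD → CAD → CNY → USD: 1 ÷ 0.80463 × 5.2577 ÷ 6.4405 = 1.014565
Product > 1; profitable direction is USD → CAD → CNY → USD.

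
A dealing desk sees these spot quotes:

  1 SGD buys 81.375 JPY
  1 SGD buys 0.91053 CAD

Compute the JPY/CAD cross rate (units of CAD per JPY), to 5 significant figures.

1 JPY ÷ 81.375 = 0.0122888 SGD
0.0122888 SGD × 0.91053 = 0.0111893 CAD

JPY/CAD = 0.011189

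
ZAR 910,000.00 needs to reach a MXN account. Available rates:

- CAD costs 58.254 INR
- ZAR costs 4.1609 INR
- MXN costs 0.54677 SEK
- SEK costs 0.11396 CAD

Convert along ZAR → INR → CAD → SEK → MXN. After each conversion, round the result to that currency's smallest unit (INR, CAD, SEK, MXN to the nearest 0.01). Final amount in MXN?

ZAR 910,000.00 × 4.1609 = INR 3,786,419.00
INR 3,786,419.00 ÷ 58.254 = CAD 64,998.44
CAD 64,998.44 ÷ 0.11396 = SEK 570,361.88
SEK 570,361.88 ÷ 0.54677 = MXN 1,043,147.72

MXN 1,043,147.72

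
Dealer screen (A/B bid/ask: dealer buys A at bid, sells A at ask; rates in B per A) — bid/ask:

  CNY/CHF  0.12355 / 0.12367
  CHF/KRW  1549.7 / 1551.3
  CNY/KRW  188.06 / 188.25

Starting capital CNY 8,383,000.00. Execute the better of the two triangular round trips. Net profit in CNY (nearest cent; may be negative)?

Net profit: CNY 143,187.21

Best loop CNY → CHF → KRW → CNY:
CNY 8,383,000.00 × 0.12355 (sell CNY at bid) = CHF 1,035,719.65
CHF 1,035,719.65 × 1549.7 (sell CHF at bid) = KRW 1,605,054,742
KRW 1,605,054,742 ÷ 188.25 (buy CNY at ask) = CNY 8,526,187.21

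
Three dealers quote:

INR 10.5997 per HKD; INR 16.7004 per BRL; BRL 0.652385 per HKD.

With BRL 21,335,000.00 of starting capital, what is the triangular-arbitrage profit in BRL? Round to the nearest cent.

Profitable loop is BRL → INR → HKD → BRL:
BRL 21,335,000.00 × 16.7004 = INR 356,303,034.00
INR 356,303,034.00 ÷ 10.5997 = HKD 33,614,445.13
HKD 33,614,445.13 × 0.652385 = BRL 21,929,559.78
Profit = BRL 21,929,559.78 − BRL 21,335,000.00

Profit: BRL 594,559.78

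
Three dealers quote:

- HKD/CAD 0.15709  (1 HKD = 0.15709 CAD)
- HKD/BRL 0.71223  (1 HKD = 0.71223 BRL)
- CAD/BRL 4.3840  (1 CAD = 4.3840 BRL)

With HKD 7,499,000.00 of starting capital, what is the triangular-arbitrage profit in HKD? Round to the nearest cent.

Profitable loop is HKD → BRL → CAD → HKD:
HKD 7,499,000.00 × 0.71223 = BRL 5,341,012.77
BRL 5,341,012.77 ÷ 4.3840 = CAD 1,218,296.71
CAD 1,218,296.71 ÷ 0.15709 = HKD 7,755,405.87
Profit = HKD 7,755,405.87 − HKD 7,499,000.00

Profit: HKD 256,405.87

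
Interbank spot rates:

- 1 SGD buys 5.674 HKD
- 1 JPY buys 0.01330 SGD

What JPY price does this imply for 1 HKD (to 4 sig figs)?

HKD/JPY = 13.25

1 HKD ÷ 5.674 = 0.176243 SGD
0.176243 SGD ÷ 0.01330 = 13.2513 JPY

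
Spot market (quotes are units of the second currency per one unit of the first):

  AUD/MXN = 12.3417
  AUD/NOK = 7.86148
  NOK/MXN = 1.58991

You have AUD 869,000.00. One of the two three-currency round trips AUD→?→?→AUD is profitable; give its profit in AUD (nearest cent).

Profitable loop is AUD → NOK → MXN → AUD:
AUD 869,000.00 × 7.86148 = NOK 6,831,626.12
NOK 6,831,626.12 × 1.58991 = MXN 10,861,670.68
MXN 10,861,670.68 ÷ 12.3417 = AUD 880,078.97
Profit = AUD 880,078.97 − AUD 869,000.00

Profit: AUD 11,078.97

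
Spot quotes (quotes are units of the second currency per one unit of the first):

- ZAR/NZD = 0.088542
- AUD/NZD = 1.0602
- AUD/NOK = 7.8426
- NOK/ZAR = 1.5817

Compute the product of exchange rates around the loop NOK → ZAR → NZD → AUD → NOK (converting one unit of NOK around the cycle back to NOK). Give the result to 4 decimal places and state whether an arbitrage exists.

1.0360 (arbitrage exists)

Around NOK → ZAR → NZD → AUD → NOK: 1 × 1.5817 × 0.088542 ÷ 1.0602 × 7.8426 = 1.035966
Product > 1; profitable direction is NOK → ZAR → NZD → AUD → NOK.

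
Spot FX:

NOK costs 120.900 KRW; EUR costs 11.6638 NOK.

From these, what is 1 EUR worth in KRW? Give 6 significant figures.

1 EUR × 11.6638 = 11.6638 NOK
11.6638 NOK × 120.900 = 1410.15 KRW

EUR/KRW = 1410.15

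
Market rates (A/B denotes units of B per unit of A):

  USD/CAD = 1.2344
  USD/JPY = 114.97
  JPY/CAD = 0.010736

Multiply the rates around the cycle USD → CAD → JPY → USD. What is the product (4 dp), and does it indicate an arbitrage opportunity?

1.0001 (no arbitrage)

Around USD → CAD → JPY → USD: 1 × 1.2344 ÷ 0.010736 ÷ 114.97 = 1.000066
Product ≈ 1 (deviation 0.007%, within rounding noise).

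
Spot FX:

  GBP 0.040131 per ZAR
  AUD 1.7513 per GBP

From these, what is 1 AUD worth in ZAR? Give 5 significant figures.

1 AUD ÷ 1.7513 = 0.571004 GBP
0.571004 GBP ÷ 0.040131 = 14.2285 ZAR

AUD/ZAR = 14.229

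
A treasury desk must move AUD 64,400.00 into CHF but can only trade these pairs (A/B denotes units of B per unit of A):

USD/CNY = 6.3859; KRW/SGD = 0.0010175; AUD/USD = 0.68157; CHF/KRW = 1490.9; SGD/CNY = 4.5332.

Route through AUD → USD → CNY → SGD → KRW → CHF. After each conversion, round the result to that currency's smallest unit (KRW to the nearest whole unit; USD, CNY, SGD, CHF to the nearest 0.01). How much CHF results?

AUD 64,400.00 × 0.68157 = USD 43,893.11
USD 43,893.11 × 6.3859 = CNY 280,297.01
CNY 280,297.01 ÷ 4.5332 = SGD 61,832.04
SGD 61,832.04 ÷ 0.0010175 = KRW 60,768,590
KRW 60,768,590 ÷ 1490.9 = CHF 40,759.67

CHF 40,759.67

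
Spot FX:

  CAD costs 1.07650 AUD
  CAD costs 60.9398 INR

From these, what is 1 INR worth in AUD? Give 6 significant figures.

1 INR ÷ 60.9398 = 0.0164096 CAD
0.0164096 CAD × 1.07650 = 0.017665 AUD

INR/AUD = 0.0176650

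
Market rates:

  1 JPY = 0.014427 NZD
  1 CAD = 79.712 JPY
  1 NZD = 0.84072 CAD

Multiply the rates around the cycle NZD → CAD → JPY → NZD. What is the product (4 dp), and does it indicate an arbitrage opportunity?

Around NZD → CAD → JPY → NZD: 1 × 0.84072 × 79.712 × 0.014427 = 0.966832
Product < 1; profitable direction is NZD → JPY → CAD → NZD.

0.9668 (arbitrage exists)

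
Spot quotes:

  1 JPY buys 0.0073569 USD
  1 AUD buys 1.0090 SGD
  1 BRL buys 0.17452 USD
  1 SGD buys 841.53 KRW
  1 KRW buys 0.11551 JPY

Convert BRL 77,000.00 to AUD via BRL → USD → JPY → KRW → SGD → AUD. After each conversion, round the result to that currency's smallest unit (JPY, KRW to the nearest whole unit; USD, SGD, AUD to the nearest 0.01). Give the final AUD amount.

AUD 18,623.48

BRL 77,000.00 × 0.17452 = USD 13,438.04
USD 13,438.04 ÷ 0.0073569 = JPY 1,826,590
JPY 1,826,590 ÷ 0.11551 = KRW 15,813,263
KRW 15,813,263 ÷ 841.53 = SGD 18,791.09
SGD 18,791.09 ÷ 1.0090 = AUD 18,623.48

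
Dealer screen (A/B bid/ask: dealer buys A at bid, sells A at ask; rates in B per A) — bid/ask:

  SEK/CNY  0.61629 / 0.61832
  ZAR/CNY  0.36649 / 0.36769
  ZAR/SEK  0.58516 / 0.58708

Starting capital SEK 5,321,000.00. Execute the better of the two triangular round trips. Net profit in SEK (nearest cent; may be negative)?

Net profit: SEK 51,108.90

Best loop SEK → ZAR → CNY → SEK:
SEK 5,321,000.00 ÷ 0.58708 (buy ZAR at ask) = ZAR 9,063,500.72
ZAR 9,063,500.72 × 0.36649 (sell ZAR at bid) = CNY 3,321,682.38
CNY 3,321,682.38 ÷ 0.61832 (buy SEK at ask) = SEK 5,372,108.90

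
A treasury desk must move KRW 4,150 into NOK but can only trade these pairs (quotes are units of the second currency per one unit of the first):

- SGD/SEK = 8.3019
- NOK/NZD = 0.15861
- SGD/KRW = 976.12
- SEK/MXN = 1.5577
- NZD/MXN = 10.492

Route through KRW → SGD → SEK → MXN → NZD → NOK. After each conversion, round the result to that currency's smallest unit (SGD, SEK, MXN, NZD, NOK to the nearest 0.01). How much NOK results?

NOK 33.04

KRW 4,150 ÷ 976.12 = SGD 4.25
SGD 4.25 × 8.3019 = SEK 35.28
SEK 35.28 × 1.5577 = MXN 54.96
MXN 54.96 ÷ 10.492 = NZD 5.24
NZD 5.24 ÷ 0.15861 = NOK 33.04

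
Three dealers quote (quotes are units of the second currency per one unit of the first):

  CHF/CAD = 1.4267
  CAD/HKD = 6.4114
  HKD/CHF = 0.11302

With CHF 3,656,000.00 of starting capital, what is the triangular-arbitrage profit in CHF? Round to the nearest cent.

Profit: CHF 123,610.30

Profitable loop is CHF → CAD → HKD → CHF:
CHF 3,656,000.00 × 1.4267 = CAD 5,216,015.20
CAD 5,216,015.20 × 6.4114 = HKD 33,441,959.85
HKD 33,441,959.85 × 0.11302 = CHF 3,779,610.30
Profit = CHF 3,779,610.30 − CHF 3,656,000.00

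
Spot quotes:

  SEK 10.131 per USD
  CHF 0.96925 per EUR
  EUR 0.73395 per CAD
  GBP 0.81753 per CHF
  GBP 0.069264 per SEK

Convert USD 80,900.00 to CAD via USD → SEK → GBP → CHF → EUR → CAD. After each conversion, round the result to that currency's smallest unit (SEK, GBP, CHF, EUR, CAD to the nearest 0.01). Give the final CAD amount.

USD 80,900.00 × 10.131 = SEK 819,597.90
SEK 819,597.90 × 0.069264 = GBP 56,768.63
GBP 56,768.63 ÷ 0.81753 = CHF 69,439.20
CHF 69,439.20 ÷ 0.96925 = EUR 71,642.20
EUR 71,642.20 ÷ 0.73395 = CAD 97,611.83

CAD 97,611.83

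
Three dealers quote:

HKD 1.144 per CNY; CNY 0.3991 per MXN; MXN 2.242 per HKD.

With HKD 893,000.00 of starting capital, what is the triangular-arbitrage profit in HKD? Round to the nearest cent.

Profit: HKD 21,102.34

Profitable loop is HKD → MXN → CNY → HKD:
HKD 893,000.00 × 2.242 = MXN 2,002,106.00
MXN 2,002,106.00 × 0.3991 = CNY 799,040.50
CNY 799,040.50 × 1.144 = HKD 914,102.34
Profit = HKD 914,102.34 − HKD 893,000.00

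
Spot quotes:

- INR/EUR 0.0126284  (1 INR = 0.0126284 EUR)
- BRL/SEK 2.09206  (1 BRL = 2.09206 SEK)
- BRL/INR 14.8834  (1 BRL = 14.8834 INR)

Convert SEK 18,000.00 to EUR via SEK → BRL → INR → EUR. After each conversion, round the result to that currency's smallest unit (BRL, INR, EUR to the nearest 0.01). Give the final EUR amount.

EUR 1,617.14

SEK 18,000.00 ÷ 2.09206 = BRL 8,603.96
BRL 8,603.96 × 14.8834 = INR 128,056.18
INR 128,056.18 × 0.0126284 = EUR 1,617.14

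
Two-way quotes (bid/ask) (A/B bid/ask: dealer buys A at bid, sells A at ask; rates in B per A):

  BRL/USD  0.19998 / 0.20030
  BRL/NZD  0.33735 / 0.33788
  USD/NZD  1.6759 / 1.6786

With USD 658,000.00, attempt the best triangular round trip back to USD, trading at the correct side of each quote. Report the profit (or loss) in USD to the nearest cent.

Best loop USD → BRL → NZD → USD:
USD 658,000.00 ÷ 0.20030 (buy BRL at ask) = BRL 3,285,072.39
BRL 3,285,072.39 × 0.33735 (sell BRL at bid) = NZD 1,108,219.17
NZD 1,108,219.17 ÷ 1.6786 (buy USD at ask) = USD 660,204.44

Net profit: USD 2,204.44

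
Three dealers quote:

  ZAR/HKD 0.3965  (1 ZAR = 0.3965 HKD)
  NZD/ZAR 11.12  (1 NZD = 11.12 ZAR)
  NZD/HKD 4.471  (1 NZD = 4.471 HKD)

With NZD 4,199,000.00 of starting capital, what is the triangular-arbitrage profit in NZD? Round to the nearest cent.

Profit: NZD 58,969.69

Profitable loop is NZD → HKD → ZAR → NZD:
NZD 4,199,000.00 × 4.471 = HKD 18,773,729.00
HKD 18,773,729.00 ÷ 0.3965 = ZAR 47,348,622.95
ZAR 47,348,622.95 ÷ 11.12 = NZD 4,257,969.69
Profit = NZD 4,257,969.69 − NZD 4,199,000.00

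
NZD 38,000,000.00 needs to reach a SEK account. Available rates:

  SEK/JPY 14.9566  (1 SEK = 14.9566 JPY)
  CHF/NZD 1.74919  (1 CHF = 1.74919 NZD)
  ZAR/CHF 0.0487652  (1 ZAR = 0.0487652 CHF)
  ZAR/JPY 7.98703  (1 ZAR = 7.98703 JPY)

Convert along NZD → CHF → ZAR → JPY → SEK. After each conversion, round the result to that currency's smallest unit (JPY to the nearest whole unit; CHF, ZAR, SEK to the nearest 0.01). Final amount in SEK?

SEK 237,897,039.63

NZD 38,000,000.00 ÷ 1.74919 = CHF 21,724,340.98
CHF 21,724,340.98 ÷ 0.0487652 = ZAR 445,488,606.22
ZAR 445,488,606.22 × 7.98703 = JPY 3,558,130,863
JPY 3,558,130,863 ÷ 14.9566 = SEK 237,897,039.63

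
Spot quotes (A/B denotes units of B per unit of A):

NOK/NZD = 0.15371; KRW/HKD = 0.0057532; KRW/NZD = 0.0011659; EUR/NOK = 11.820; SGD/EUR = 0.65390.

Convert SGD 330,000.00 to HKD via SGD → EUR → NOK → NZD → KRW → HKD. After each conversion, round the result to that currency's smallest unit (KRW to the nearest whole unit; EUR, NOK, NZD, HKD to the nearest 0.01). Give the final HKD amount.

HKD 1,934,608.32

SGD 330,000.00 × 0.65390 = EUR 215,787.00
EUR 215,787.00 × 11.820 = NOK 2,550,602.34
NOK 2,550,602.34 × 0.15371 = NZD 392,053.09
NZD 392,053.09 ÷ 0.0011659 = KRW 336,266,481
KRW 336,266,481 × 0.0057532 = HKD 1,934,608.32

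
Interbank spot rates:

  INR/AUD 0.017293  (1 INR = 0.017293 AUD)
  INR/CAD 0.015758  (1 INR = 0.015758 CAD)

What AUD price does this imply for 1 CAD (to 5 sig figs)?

1 CAD ÷ 0.015758 = 63.4598 INR
63.4598 INR × 0.017293 = 1.09741 AUD

CAD/AUD = 1.0974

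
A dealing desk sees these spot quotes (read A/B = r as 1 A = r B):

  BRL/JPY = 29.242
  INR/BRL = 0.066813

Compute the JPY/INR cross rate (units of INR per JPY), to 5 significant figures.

JPY/INR = 0.51184

1 JPY ÷ 29.242 = 0.0341974 BRL
0.0341974 BRL ÷ 0.066813 = 0.511837 INR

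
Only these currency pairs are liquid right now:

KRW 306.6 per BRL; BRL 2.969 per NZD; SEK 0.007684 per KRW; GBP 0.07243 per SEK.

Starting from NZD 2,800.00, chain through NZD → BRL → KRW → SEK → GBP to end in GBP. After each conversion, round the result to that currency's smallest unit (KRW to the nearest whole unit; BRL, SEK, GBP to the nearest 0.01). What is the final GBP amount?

GBP 1,418.56

NZD 2,800.00 × 2.969 = BRL 8,313.20
BRL 8,313.20 × 306.6 = KRW 2,548,827
KRW 2,548,827 × 0.007684 = SEK 19,585.19
SEK 19,585.19 × 0.07243 = GBP 1,418.56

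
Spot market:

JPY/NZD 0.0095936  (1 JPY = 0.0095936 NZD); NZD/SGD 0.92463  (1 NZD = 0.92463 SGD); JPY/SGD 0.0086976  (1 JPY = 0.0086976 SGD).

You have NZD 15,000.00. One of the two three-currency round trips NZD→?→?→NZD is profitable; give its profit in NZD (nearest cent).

Profitable loop is NZD → SGD → JPY → NZD:
NZD 15,000.00 × 0.92463 = SGD 13,869.45
SGD 13,869.45 ÷ 0.0086976 = JPY 1,594,630
JPY 1,594,630 × 0.0095936 = NZD 15,298.24
Profit = NZD 15,298.24 − NZD 15,000.00

Profit: NZD 298.24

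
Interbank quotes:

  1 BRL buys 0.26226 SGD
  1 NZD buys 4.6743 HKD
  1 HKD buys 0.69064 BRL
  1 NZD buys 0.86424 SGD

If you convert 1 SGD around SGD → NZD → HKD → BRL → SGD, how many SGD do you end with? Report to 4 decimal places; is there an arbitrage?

Around SGD → NZD → HKD → BRL → SGD: 1 ÷ 0.86424 × 4.6743 × 0.69064 × 0.26226 = 0.979639
Product < 1; profitable direction is SGD → BRL → HKD → NZD → SGD.

0.9796 (arbitrage exists)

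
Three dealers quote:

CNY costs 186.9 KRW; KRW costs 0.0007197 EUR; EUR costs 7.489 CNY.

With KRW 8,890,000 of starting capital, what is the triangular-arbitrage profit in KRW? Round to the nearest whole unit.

Profit: KRW 65,429

Profitable loop is KRW → EUR → CNY → KRW:
KRW 8,890,000 × 0.0007197 = EUR 6,398.13
EUR 6,398.13 × 7.489 = CNY 47,915.62
CNY 47,915.62 × 186.9 = KRW 8,955,429
Profit = KRW 8,955,429 − KRW 8,890,000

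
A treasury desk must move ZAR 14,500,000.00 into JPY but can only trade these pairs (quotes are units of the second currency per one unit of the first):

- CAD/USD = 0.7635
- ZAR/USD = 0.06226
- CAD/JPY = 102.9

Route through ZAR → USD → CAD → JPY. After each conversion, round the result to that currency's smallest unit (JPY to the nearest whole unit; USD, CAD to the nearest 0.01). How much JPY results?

ZAR 14,500,000.00 × 0.06226 = USD 902,770.00
USD 902,770.00 ÷ 0.7635 = CAD 1,182,409.95
CAD 1,182,409.95 × 102.9 = JPY 121,669,984

JPY 121,669,984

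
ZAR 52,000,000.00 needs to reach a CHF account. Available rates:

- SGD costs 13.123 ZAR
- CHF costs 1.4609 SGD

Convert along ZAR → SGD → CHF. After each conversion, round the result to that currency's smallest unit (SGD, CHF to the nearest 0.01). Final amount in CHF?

CHF 2,712,374.95

ZAR 52,000,000.00 ÷ 13.123 = SGD 3,962,508.57
SGD 3,962,508.57 ÷ 1.4609 = CHF 2,712,374.95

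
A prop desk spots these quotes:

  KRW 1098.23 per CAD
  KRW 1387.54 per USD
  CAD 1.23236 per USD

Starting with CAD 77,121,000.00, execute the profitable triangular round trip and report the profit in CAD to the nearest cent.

Profitable loop is CAD → USD → KRW → CAD:
CAD 77,121,000.00 ÷ 1.23236 = USD 62,579,927.94
USD 62,579,927.94 × 1387.54 = KRW 86,832,153,218
KRW 86,832,153,218 ÷ 1098.23 = CAD 79,065,544.76
Profit = CAD 79,065,544.76 − CAD 77,121,000.00

Profit: CAD 1,944,544.76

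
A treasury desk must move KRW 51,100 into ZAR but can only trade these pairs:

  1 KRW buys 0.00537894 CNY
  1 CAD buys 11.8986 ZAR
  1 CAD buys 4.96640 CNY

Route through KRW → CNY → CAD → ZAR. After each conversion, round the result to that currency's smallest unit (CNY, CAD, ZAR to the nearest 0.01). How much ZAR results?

KRW 51,100 × 0.00537894 = CNY 274.86
CNY 274.86 ÷ 4.96640 = CAD 55.34
CAD 55.34 × 11.8986 = ZAR 658.47

ZAR 658.47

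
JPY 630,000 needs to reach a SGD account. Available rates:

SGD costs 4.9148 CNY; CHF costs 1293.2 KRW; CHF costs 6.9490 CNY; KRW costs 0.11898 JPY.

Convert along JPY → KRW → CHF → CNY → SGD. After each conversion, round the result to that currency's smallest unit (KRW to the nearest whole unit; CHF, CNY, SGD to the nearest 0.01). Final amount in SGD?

SGD 5,789.18

JPY 630,000 ÷ 0.11898 = KRW 5,295,008
KRW 5,295,008 ÷ 1293.2 = CHF 4,094.50
CHF 4,094.50 × 6.9490 = CNY 28,452.68
CNY 28,452.68 ÷ 4.9148 = SGD 5,789.18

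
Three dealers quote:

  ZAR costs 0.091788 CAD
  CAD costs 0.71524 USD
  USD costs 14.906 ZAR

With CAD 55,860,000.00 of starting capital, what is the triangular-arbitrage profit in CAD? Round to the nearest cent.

Profitable loop is CAD → ZAR → USD → CAD:
CAD 55,860,000.00 ÷ 0.091788 = ZAR 608,576,284.48
ZAR 608,576,284.48 ÷ 14.906 = USD 40,827,605.29
USD 40,827,605.29 ÷ 0.71524 = CAD 57,082,385.34
Profit = CAD 57,082,385.34 − CAD 55,860,000.00

Profit: CAD 1,222,385.34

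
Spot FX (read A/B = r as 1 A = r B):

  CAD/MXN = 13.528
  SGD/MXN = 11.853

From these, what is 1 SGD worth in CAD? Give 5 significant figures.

SGD/CAD = 0.87618

1 SGD × 11.853 = 11.853 MXN
11.853 MXN ÷ 13.528 = 0.876183 CAD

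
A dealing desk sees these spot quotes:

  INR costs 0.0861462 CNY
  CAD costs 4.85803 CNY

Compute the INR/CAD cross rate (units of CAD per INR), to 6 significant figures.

1 INR × 0.0861462 = 0.0861462 CNY
0.0861462 CNY ÷ 4.85803 = 0.0177327 CAD

INR/CAD = 0.0177327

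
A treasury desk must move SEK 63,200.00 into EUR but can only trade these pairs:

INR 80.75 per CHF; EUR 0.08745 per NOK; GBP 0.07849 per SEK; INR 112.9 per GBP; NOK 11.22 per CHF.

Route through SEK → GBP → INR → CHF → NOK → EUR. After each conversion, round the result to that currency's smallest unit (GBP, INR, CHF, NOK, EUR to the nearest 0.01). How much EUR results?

EUR 6,805.12

SEK 63,200.00 × 0.07849 = GBP 4,960.57
GBP 4,960.57 × 112.9 = INR 560,048.35
INR 560,048.35 ÷ 80.75 = CHF 6,935.58
CHF 6,935.58 × 11.22 = NOK 77,817.21
NOK 77,817.21 × 0.08745 = EUR 6,805.12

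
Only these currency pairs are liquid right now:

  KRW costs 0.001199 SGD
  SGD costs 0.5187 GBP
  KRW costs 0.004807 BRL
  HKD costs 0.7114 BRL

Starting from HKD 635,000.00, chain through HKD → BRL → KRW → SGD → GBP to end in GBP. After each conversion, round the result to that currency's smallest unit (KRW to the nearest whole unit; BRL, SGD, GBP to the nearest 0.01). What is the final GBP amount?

HKD 635,000.00 × 0.7114 = BRL 451,739.00
BRL 451,739.00 ÷ 0.004807 = KRW 93,975,244
KRW 93,975,244 × 0.001199 = SGD 112,676.32
SGD 112,676.32 × 0.5187 = GBP 58,445.21

GBP 58,445.21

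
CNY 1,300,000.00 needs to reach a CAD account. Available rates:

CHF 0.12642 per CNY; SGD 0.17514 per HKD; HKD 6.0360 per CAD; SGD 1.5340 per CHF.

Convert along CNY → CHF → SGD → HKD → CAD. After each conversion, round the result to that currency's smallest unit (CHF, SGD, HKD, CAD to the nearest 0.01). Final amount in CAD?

CAD 238,478.88

CNY 1,300,000.00 × 0.12642 = CHF 164,346.00
CHF 164,346.00 × 1.5340 = SGD 252,106.76
SGD 252,106.76 ÷ 0.17514 = HKD 1,439,458.49
HKD 1,439,458.49 ÷ 6.0360 = CAD 238,478.88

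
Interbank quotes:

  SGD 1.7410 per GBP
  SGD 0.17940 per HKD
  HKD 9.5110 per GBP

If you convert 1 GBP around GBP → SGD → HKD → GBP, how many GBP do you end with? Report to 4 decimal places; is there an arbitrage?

1.0204 (arbitrage exists)

Around GBP → SGD → HKD → GBP: 1 × 1.7410 ÷ 0.17940 ÷ 9.5110 = 1.020352
Product > 1; profitable direction is GBP → SGD → HKD → GBP.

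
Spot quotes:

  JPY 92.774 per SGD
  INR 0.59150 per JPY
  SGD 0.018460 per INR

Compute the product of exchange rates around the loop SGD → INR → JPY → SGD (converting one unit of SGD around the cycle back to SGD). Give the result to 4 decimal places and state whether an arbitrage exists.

Around SGD → INR → JPY → SGD: 1 ÷ 0.018460 ÷ 0.59150 ÷ 92.774 = 0.987159
Product < 1; profitable direction is SGD → JPY → INR → SGD.

0.9872 (arbitrage exists)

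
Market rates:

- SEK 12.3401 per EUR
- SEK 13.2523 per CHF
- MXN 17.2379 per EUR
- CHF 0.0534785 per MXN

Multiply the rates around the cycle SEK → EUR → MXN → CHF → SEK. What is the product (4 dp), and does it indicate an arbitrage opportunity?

0.9900 (arbitrage exists)

Around SEK → EUR → MXN → CHF → SEK: 1 ÷ 12.3401 × 17.2379 × 0.0534785 × 13.2523 = 0.990002
Product < 1; profitable direction is SEK → CHF → MXN → EUR → SEK.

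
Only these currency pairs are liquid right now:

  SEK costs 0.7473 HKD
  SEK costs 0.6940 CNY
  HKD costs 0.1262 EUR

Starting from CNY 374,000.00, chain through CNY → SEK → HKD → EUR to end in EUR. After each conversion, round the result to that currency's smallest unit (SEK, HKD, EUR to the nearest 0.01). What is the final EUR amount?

EUR 50,823.72

CNY 374,000.00 ÷ 0.6940 = SEK 538,904.90
SEK 538,904.90 × 0.7473 = HKD 402,723.63
HKD 402,723.63 × 0.1262 = EUR 50,823.72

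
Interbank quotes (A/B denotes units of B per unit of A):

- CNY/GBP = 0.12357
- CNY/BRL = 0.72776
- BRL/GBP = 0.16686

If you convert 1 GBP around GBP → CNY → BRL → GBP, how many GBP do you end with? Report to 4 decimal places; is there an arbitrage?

Around GBP → CNY → BRL → GBP: 1 ÷ 0.12357 × 0.72776 × 0.16686 = 0.982715
Product < 1; profitable direction is GBP → BRL → CNY → GBP.

0.9827 (arbitrage exists)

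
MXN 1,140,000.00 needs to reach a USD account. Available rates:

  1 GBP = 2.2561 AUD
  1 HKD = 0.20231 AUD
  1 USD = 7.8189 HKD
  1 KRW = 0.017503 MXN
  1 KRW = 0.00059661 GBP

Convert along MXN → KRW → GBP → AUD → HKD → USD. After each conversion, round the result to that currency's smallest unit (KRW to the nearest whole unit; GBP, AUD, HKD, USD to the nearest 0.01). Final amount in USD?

MXN 1,140,000.00 ÷ 0.017503 = KRW 65,131,692
KRW 65,131,692 × 0.00059661 = GBP 38,858.22
GBP 38,858.22 × 2.2561 = AUD 87,668.03
AUD 87,668.03 ÷ 0.20231 = HKD 433,335.13
HKD 433,335.13 ÷ 7.8189 = USD 55,421.50

USD 55,421.50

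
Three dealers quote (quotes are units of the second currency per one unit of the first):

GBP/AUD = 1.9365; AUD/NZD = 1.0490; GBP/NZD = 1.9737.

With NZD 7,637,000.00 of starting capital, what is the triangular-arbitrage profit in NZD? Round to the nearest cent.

Profit: NZD 223,218.87

Profitable loop is NZD → GBP → AUD → NZD:
NZD 7,637,000.00 ÷ 1.9737 = GBP 3,869,382.38
GBP 3,869,382.38 × 1.9365 = AUD 7,493,058.98
AUD 7,493,058.98 × 1.0490 = NZD 7,860,218.87
Profit = NZD 7,860,218.87 − NZD 7,637,000.00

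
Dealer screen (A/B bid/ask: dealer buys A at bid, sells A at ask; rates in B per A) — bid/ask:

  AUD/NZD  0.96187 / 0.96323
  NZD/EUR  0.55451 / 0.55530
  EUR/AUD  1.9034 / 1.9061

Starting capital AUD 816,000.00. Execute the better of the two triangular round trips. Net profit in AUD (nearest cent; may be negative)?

Net profit: AUD 12,411.25

Best loop AUD → NZD → EUR → AUD:
AUD 816,000.00 × 0.96187 (sell AUD at bid) = NZD 784,885.92
NZD 784,885.92 × 0.55451 (sell NZD at bid) = EUR 435,227.09
EUR 435,227.09 × 1.9034 (sell EUR at bid) = AUD 828,411.25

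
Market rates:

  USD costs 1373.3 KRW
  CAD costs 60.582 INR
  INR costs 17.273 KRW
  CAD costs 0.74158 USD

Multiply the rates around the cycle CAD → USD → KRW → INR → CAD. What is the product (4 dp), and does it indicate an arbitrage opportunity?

0.9732 (arbitrage exists)

Around CAD → USD → KRW → INR → CAD: 1 × 0.74158 × 1373.3 ÷ 17.273 ÷ 60.582 = 0.973222
Product < 1; profitable direction is CAD → INR → KRW → USD → CAD.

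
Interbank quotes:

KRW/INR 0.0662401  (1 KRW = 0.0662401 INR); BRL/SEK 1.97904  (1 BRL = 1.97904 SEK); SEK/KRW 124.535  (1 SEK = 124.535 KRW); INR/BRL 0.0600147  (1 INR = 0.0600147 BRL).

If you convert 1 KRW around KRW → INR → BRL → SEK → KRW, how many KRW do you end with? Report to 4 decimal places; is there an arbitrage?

0.9798 (arbitrage exists)

Around KRW → INR → BRL → SEK → KRW: 1 × 0.0662401 × 0.0600147 × 1.97904 × 124.535 = 0.979771
Product < 1; profitable direction is KRW → SEK → BRL → INR → KRW.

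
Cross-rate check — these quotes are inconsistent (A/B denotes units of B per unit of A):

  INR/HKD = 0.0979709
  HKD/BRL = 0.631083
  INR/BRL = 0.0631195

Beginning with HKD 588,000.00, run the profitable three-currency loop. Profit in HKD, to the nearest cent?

Profitable loop is HKD → INR → BRL → HKD:
HKD 588,000.00 ÷ 0.0979709 = INR 6,001,782.16
INR 6,001,782.16 × 0.0631195 = BRL 378,829.49
BRL 378,829.49 ÷ 0.631083 = HKD 600,284.73
Profit = HKD 600,284.73 − HKD 588,000.00

Profit: HKD 12,284.73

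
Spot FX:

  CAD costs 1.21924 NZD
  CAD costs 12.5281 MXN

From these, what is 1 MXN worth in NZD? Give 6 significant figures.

1 MXN ÷ 12.5281 = 0.0798206 CAD
0.0798206 CAD × 1.21924 = 0.0973204 NZD

MXN/NZD = 0.0973204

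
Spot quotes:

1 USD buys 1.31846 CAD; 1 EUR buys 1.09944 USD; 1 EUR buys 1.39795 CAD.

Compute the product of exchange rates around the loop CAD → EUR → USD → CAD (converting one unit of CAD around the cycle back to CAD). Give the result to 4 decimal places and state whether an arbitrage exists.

Around CAD → EUR → USD → CAD: 1 ÷ 1.39795 × 1.09944 × 1.31846 = 1.036924
Product > 1; profitable direction is CAD → EUR → USD → CAD.

1.0369 (arbitrage exists)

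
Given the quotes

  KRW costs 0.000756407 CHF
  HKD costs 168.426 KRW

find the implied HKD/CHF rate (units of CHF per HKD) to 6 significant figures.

1 HKD × 168.426 = 168.426 KRW
168.426 KRW × 0.000756407 = 0.127399 CHF

HKD/CHF = 0.127399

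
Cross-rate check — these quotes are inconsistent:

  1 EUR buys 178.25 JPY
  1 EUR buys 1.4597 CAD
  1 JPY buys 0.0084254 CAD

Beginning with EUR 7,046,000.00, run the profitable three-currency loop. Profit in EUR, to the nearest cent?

Profitable loop is EUR → JPY → CAD → EUR:
EUR 7,046,000.00 × 178.25 = JPY 1,255,949,500
JPY 1,255,949,500 × 0.0084254 = CAD 10,581,876.92
CAD 10,581,876.92 ÷ 1.4597 = EUR 7,249,350.49
Profit = EUR 7,249,350.49 − EUR 7,046,000.00

Profit: EUR 203,350.49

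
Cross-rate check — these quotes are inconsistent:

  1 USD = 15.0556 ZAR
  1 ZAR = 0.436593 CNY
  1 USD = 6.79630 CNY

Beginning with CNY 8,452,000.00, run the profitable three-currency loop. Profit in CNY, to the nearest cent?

Profit: CNY 286,908.53

Profitable loop is CNY → ZAR → USD → CNY:
CNY 8,452,000.00 ÷ 0.436593 = ZAR 19,358,991.10
ZAR 19,358,991.10 ÷ 15.0556 = USD 1,285,833.25
USD 1,285,833.25 × 6.79630 = CNY 8,738,908.53
Profit = CNY 8,738,908.53 − CNY 8,452,000.00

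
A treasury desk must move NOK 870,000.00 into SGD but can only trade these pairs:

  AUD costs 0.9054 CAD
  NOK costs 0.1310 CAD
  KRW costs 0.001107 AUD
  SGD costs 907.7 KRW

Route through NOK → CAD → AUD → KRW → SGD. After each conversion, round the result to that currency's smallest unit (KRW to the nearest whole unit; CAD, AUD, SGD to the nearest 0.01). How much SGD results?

NOK 870,000.00 × 0.1310 = CAD 113,970.00
CAD 113,970.00 ÷ 0.9054 = AUD 125,878.06
AUD 125,878.06 ÷ 0.001107 = KRW 113,710,985
KRW 113,710,985 ÷ 907.7 = SGD 125,273.75

SGD 125,273.75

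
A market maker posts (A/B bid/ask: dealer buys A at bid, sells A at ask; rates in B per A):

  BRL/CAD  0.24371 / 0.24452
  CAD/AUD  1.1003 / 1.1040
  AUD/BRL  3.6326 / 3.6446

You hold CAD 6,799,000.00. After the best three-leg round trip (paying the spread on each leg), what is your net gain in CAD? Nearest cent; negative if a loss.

Net profit: CAD 111,535.62

Best loop CAD → BRL → AUD → CAD:
CAD 6,799,000.00 ÷ 0.24452 (buy BRL at ask) = BRL 27,805,496.48
BRL 27,805,496.48 ÷ 3.6446 (buy AUD at ask) = AUD 7,629,231.32
AUD 7,629,231.32 ÷ 1.1040 (buy CAD at ask) = CAD 6,910,535.62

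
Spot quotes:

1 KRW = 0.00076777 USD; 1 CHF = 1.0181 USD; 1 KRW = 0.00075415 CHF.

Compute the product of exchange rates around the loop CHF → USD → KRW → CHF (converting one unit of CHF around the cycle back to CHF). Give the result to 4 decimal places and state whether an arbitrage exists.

1.0000 (no arbitrage)

Around CHF → USD → KRW → CHF: 1 × 1.0181 ÷ 0.00076777 × 0.00075415 = 1.000039
Product ≈ 1 (deviation 0.004%, within rounding noise).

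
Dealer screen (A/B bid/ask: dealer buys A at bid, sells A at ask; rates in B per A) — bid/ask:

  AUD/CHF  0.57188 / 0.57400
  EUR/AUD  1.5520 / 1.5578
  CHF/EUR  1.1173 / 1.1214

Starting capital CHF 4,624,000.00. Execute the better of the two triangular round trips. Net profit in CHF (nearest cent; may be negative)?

Net result: CHF -12,590.59 (no profitable arbitrage after spreads)

Best loop CHF → AUD → EUR → CHF:
CHF 4,624,000.00 ÷ 0.57400 (buy AUD at ask) = AUD 8,055,749.13
AUD 8,055,749.13 ÷ 1.5578 (buy EUR at ask) = EUR 5,171,234.52
EUR 5,171,234.52 ÷ 1.1214 (buy CHF at ask) = CHF 4,611,409.41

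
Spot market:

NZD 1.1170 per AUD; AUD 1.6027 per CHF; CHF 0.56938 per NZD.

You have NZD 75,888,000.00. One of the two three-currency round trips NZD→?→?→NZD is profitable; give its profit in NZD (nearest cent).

Profitable loop is NZD → CHF → AUD → NZD:
NZD 75,888,000.00 × 0.56938 = CHF 43,209,109.44
CHF 43,209,109.44 × 1.6027 = AUD 69,251,239.70
AUD 69,251,239.70 × 1.1170 = NZD 77,353,634.74
Profit = NZD 77,353,634.74 − NZD 75,888,000.00

Profit: NZD 1,465,634.74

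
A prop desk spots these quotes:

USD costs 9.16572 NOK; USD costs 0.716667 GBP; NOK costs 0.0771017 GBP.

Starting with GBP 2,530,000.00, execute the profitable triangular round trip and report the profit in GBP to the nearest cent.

Profit: GBP 35,708.95

Profitable loop is GBP → NOK → USD → GBP:
GBP 2,530,000.00 ÷ 0.0771017 = NOK 32,813,803.07
NOK 32,813,803.07 ÷ 9.16572 = USD 3,580,057.33
USD 3,580,057.33 × 0.716667 = GBP 2,565,708.95
Profit = GBP 2,565,708.95 − GBP 2,530,000.00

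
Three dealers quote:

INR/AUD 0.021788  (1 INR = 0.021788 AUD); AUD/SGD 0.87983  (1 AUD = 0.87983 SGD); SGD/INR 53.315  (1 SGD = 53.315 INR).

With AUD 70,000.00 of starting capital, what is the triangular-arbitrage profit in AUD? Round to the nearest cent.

Profit: AUD 1,542.41

Profitable loop is AUD → SGD → INR → AUD:
AUD 70,000.00 × 0.87983 = SGD 61,588.10
SGD 61,588.10 × 53.315 = INR 3,283,569.55
INR 3,283,569.55 × 0.021788 = AUD 71,542.41
Profit = AUD 71,542.41 − AUD 70,000.00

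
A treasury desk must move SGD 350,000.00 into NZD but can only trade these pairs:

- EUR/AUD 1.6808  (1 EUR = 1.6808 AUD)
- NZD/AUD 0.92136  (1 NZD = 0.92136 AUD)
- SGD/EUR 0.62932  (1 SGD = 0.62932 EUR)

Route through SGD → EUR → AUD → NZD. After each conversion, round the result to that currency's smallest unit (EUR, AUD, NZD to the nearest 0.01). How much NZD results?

NZD 401,815.11

SGD 350,000.00 × 0.62932 = EUR 220,262.00
EUR 220,262.00 × 1.6808 = AUD 370,216.37
AUD 370,216.37 ÷ 0.92136 = NZD 401,815.11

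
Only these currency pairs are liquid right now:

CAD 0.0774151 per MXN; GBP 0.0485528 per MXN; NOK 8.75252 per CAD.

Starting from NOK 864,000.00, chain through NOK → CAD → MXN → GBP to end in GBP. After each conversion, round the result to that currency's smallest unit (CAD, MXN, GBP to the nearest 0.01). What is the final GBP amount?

GBP 61,911.20

NOK 864,000.00 ÷ 8.75252 = CAD 98,714.43
CAD 98,714.43 ÷ 0.0774151 = MXN 1,275,131.47
MXN 1,275,131.47 × 0.0485528 = GBP 61,911.20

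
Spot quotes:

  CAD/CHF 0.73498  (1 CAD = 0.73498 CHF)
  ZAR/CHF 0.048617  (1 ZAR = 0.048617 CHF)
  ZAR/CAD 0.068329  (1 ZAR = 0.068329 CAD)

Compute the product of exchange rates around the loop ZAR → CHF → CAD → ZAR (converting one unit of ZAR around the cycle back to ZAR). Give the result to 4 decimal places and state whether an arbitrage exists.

Around ZAR → CHF → CAD → ZAR: 1 × 0.048617 ÷ 0.73498 ÷ 0.068329 = 0.968072
Product < 1; profitable direction is ZAR → CAD → CHF → ZAR.

0.9681 (arbitrage exists)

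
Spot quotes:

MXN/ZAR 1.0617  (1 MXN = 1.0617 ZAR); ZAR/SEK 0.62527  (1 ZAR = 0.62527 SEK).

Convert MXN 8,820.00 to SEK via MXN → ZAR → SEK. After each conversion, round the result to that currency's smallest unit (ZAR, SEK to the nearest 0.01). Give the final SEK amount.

SEK 5,855.15

MXN 8,820.00 × 1.0617 = ZAR 9,364.19
ZAR 9,364.19 × 0.62527 = SEK 5,855.15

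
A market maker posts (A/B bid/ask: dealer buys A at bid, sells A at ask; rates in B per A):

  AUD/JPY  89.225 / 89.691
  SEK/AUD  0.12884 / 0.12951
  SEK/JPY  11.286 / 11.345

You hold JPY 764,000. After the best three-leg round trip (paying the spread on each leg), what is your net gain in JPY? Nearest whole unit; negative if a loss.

Best loop JPY → SEK → AUD → JPY:
JPY 764,000 ÷ 11.345 (buy SEK at ask) = SEK 67,342.44
SEK 67,342.44 × 0.12884 (sell SEK at bid) = AUD 8,676.40
AUD 8,676.40 × 89.225 (sell AUD at bid) = JPY 774,152

Net profit: JPY 10,152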